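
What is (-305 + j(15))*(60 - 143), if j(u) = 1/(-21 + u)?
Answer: 151973/6 ≈ 25329.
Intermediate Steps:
(-305 + j(15))*(60 - 143) = (-305 + 1/(-21 + 15))*(60 - 143) = (-305 + 1/(-6))*(-83) = (-305 - ⅙)*(-83) = -1831/6*(-83) = 151973/6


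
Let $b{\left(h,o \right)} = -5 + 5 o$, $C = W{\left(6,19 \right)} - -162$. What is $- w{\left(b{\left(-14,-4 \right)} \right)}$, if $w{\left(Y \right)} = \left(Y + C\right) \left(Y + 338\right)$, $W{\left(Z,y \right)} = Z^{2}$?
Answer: $-54149$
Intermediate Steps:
$C = 198$ ($C = 6^{2} - -162 = 36 + 162 = 198$)
$w{\left(Y \right)} = \left(198 + Y\right) \left(338 + Y\right)$ ($w{\left(Y \right)} = \left(Y + 198\right) \left(Y + 338\right) = \left(198 + Y\right) \left(338 + Y\right)$)
$- w{\left(b{\left(-14,-4 \right)} \right)} = - (66924 + \left(-5 + 5 \left(-4\right)\right)^{2} + 536 \left(-5 + 5 \left(-4\right)\right)) = - (66924 + \left(-5 - 20\right)^{2} + 536 \left(-5 - 20\right)) = - (66924 + \left(-25\right)^{2} + 536 \left(-25\right)) = - (66924 + 625 - 13400) = \left(-1\right) 54149 = -54149$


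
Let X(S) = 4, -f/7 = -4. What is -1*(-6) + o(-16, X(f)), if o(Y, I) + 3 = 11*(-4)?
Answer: -41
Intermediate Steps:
f = 28 (f = -7*(-4) = 28)
o(Y, I) = -47 (o(Y, I) = -3 + 11*(-4) = -3 - 44 = -47)
-1*(-6) + o(-16, X(f)) = -1*(-6) - 47 = 6 - 47 = -41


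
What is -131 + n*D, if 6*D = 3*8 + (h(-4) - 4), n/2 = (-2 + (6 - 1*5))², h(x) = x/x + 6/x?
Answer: -249/2 ≈ -124.50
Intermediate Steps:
h(x) = 1 + 6/x
n = 2 (n = 2*(-2 + (6 - 1*5))² = 2*(-2 + (6 - 5))² = 2*(-2 + 1)² = 2*(-1)² = 2*1 = 2)
D = 13/4 (D = (3*8 + ((6 - 4)/(-4) - 4))/6 = (24 + (-¼*2 - 4))/6 = (24 + (-½ - 4))/6 = (24 - 9/2)/6 = (⅙)*(39/2) = 13/4 ≈ 3.2500)
-131 + n*D = -131 + 2*(13/4) = -131 + 13/2 = -249/2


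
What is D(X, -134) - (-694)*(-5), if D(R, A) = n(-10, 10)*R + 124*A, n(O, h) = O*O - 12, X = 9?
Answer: -19294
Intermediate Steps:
n(O, h) = -12 + O² (n(O, h) = O² - 12 = -12 + O²)
D(R, A) = 88*R + 124*A (D(R, A) = (-12 + (-10)²)*R + 124*A = (-12 + 100)*R + 124*A = 88*R + 124*A)
D(X, -134) - (-694)*(-5) = (88*9 + 124*(-134)) - (-694)*(-5) = (792 - 16616) - 1*3470 = -15824 - 3470 = -19294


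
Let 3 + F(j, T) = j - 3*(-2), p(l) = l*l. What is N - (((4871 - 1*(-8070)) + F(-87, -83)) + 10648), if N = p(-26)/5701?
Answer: -134001329/5701 ≈ -23505.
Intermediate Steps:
p(l) = l²
F(j, T) = 3 + j (F(j, T) = -3 + (j - 3*(-2)) = -3 + (j + 6) = -3 + (6 + j) = 3 + j)
N = 676/5701 (N = (-26)²/5701 = 676*(1/5701) = 676/5701 ≈ 0.11858)
N - (((4871 - 1*(-8070)) + F(-87, -83)) + 10648) = 676/5701 - (((4871 - 1*(-8070)) + (3 - 87)) + 10648) = 676/5701 - (((4871 + 8070) - 84) + 10648) = 676/5701 - ((12941 - 84) + 10648) = 676/5701 - (12857 + 10648) = 676/5701 - 1*23505 = 676/5701 - 23505 = -134001329/5701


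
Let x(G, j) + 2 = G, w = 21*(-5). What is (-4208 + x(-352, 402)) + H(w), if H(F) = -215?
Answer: -4777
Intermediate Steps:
w = -105
x(G, j) = -2 + G
(-4208 + x(-352, 402)) + H(w) = (-4208 + (-2 - 352)) - 215 = (-4208 - 354) - 215 = -4562 - 215 = -4777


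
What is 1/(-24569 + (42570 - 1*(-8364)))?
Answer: 1/26365 ≈ 3.7929e-5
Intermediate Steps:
1/(-24569 + (42570 - 1*(-8364))) = 1/(-24569 + (42570 + 8364)) = 1/(-24569 + 50934) = 1/26365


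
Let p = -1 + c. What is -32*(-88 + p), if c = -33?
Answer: 3904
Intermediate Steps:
p = -34 (p = -1 - 33 = -34)
-32*(-88 + p) = -32*(-88 - 34) = -32*(-122) = 3904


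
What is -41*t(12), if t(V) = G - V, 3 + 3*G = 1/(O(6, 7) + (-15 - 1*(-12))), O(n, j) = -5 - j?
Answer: 24026/45 ≈ 533.91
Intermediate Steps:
G = -46/45 (G = -1 + 1/(3*((-5 - 1*7) + (-15 - 1*(-12)))) = -1 + 1/(3*((-5 - 7) + (-15 + 12))) = -1 + 1/(3*(-12 - 3)) = -1 + (⅓)/(-15) = -1 + (⅓)*(-1/15) = -1 - 1/45 = -46/45 ≈ -1.0222)
t(V) = -46/45 - V
-41*t(12) = -41*(-46/45 - 1*12) = -41*(-46/45 - 12) = -41*(-586/45) = 24026/45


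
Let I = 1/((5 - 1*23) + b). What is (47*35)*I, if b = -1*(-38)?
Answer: 329/4 ≈ 82.250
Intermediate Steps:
b = 38
I = 1/20 (I = 1/((5 - 1*23) + 38) = 1/((5 - 23) + 38) = 1/(-18 + 38) = 1/20 ≈ 0.050000)
(47*35)*I = (47*35)*(1/20) = 1645*(1/20) = 329/4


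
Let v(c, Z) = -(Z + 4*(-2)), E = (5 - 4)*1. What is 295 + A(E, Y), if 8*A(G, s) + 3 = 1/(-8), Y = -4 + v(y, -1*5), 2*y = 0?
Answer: 18855/64 ≈ 294.61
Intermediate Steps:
y = 0 (y = (½)*0 = 0)
E = 1 (E = 1*1 = 1)
v(c, Z) = 8 - Z (v(c, Z) = -(Z - 8) = -(-8 + Z) = 8 - Z)
Y = 9 (Y = -4 + (8 - (-1)*5) = -4 + (8 - 1*(-5)) = -4 + (8 + 5) = -4 + 13 = 9)
A(G, s) = -25/64 (A(G, s) = -3/8 + (⅛)/(-8) = -3/8 + (⅛)*(-⅛) = -3/8 - 1/64 = -25/64)
295 + A(E, Y) = 295 - 25/64 = 18855/64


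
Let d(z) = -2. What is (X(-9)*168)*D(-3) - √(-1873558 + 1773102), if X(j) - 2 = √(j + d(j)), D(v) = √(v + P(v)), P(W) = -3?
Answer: 2*I*(-√25114 + 84*√6*(2 + I*√11)) ≈ -1364.8 + 506.08*I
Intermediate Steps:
D(v) = √(-3 + v) (D(v) = √(v - 3) = √(-3 + v))
X(j) = 2 + √(-2 + j) (X(j) = 2 + √(j - 2) = 2 + √(-2 + j))
(X(-9)*168)*D(-3) - √(-1873558 + 1773102) = ((2 + √(-2 - 9))*168)*√(-3 - 3) - √(-1873558 + 1773102) = ((2 + √(-11))*168)*√(-6) - √(-100456) = ((2 + I*√11)*168)*(I*√6) - 2*I*√25114 = (336 + 168*I*√11)*(I*√6) - 2*I*√25114 = I*√6*(336 + 168*I*√11) - 2*I*√25114 = -2*I*√25114 + I*√6*(336 + 168*I*√11)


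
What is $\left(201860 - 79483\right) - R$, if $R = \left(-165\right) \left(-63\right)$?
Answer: $111982$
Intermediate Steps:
$R = 10395$
$\left(201860 - 79483\right) - R = \left(201860 - 79483\right) - 10395 = 122377 - 10395 = 111982$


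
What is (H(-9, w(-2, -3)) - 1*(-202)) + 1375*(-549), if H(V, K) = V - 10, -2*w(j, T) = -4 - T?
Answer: -754692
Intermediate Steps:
w(j, T) = 2 + T/2 (w(j, T) = -(-4 - T)/2 = 2 + T/2)
H(V, K) = -10 + V
(H(-9, w(-2, -3)) - 1*(-202)) + 1375*(-549) = ((-10 - 9) - 1*(-202)) + 1375*(-549) = (-19 + 202) - 754875 = 183 - 754875 = -754692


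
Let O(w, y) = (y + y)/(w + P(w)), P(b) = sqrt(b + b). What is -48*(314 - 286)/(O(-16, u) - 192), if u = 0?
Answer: 7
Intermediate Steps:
P(b) = sqrt(2)*sqrt(b) (P(b) = sqrt(2*b) = sqrt(2)*sqrt(b))
O(w, y) = 2*y/(w + sqrt(2)*sqrt(w)) (O(w, y) = (y + y)/(w + sqrt(2)*sqrt(w)) = (2*y)/(w + sqrt(2)*sqrt(w)) = 2*y/(w + sqrt(2)*sqrt(w)))
-48*(314 - 286)/(O(-16, u) - 192) = -48*(314 - 286)/(2*0/(-16 + sqrt(2)*sqrt(-16)) - 192) = -1344/(2*0/(-16 + sqrt(2)*(4*I)) - 192) = -1344/(2*0/(-16 + 4*I*sqrt(2)) - 192) = -1344/(0 - 192) = -1344/(-192) = -1344*(-1)/192 = -48*(-7/48) = 7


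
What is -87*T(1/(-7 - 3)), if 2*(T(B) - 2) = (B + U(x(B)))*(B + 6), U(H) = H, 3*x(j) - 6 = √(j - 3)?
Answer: -132327/200 - 1711*I*√310/200 ≈ -661.63 - 150.63*I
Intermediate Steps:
x(j) = 2 + √(-3 + j)/3 (x(j) = 2 + √(j - 3)/3 = 2 + √(-3 + j)/3)
T(B) = 2 + (6 + B)*(2 + B + √(-3 + B)/3)/2 (T(B) = 2 + ((B + (2 + √(-3 + B)/3))*(B + 6))/2 = 2 + ((2 + B + √(-3 + B)/3)*(6 + B))/2 = 2 + ((6 + B)*(2 + B + √(-3 + B)/3))/2 = 2 + (6 + B)*(2 + B + √(-3 + B)/3)/2)
-87*T(1/(-7 - 3)) = -87*(8 + √(-3 + 1/(-7 - 3)) + (1/(-7 - 3))²/2 + 4/(-7 - 3) + √(-3 + 1/(-7 - 3))/(6*(-7 - 3))) = -87*(8 + √(-3 + 1/(-10)) + (1/(-10))²/2 + 4/(-10) + (⅙)*√(-3 + 1/(-10))/(-10)) = -87*(8 + √(-3 - ⅒) + (-⅒)²/2 + 4*(-⅒) + (⅙)*(-⅒)*√(-3 - ⅒)) = -87*(8 + √(-31/10) + (½)*(1/100) - ⅖ + (⅙)*(-⅒)*√(-31/10)) = -87*(8 + I*√310/10 + 1/200 - ⅖ + (⅙)*(-⅒)*(I*√310/10)) = -87*(8 + I*√310/10 + 1/200 - ⅖ - I*√310/600) = -87*(1521/200 + 59*I*√310/600) = -132327/200 - 1711*I*√310/200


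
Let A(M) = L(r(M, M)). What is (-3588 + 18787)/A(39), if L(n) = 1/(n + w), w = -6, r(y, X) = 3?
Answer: -45597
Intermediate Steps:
L(n) = 1/(-6 + n) (L(n) = 1/(n - 6) = 1/(-6 + n))
A(M) = -⅓ (A(M) = 1/(-6 + 3) = 1/(-3) = -⅓)
(-3588 + 18787)/A(39) = (-3588 + 18787)/(-⅓) = 15199*(-3) = -45597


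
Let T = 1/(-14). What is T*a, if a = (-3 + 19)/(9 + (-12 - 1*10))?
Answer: 8/91 ≈ 0.087912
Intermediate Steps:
a = -16/13 (a = 16/(9 + (-12 - 10)) = 16/(9 - 22) = 16/(-13) = 16*(-1/13) = -16/13 ≈ -1.2308)
T = -1/14 ≈ -0.071429
T*a = -1/14*(-16/13) = 8/91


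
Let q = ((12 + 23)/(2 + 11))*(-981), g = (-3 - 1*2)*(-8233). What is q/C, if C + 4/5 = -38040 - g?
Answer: 171675/5148377 ≈ 0.033345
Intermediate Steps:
g = 41165 (g = (-3 - 2)*(-8233) = -5*(-8233) = 41165)
q = -34335/13 (q = (35/13)*(-981) = -34335/13 ≈ -2641.2)
C = -396029/5 (C = -⅘ + (-38040 - 1*41165) = -⅘ + (-38040 - 41165) = -⅘ - 79205 = -396029/5 ≈ -79206.)
q/C = -34335/(13*(-396029/5)) = -34335/13*(-5/396029) = 171675/5148377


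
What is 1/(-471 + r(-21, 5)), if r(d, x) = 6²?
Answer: -1/435 ≈ -0.0022989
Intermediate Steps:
r(d, x) = 36
1/(-471 + r(-21, 5)) = 1/(-471 + 36) = 1/(-435) = -1/435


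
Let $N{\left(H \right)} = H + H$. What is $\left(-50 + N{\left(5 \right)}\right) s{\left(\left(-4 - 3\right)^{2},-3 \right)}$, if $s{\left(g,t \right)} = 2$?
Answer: $-80$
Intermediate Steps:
$N{\left(H \right)} = 2 H$
$\left(-50 + N{\left(5 \right)}\right) s{\left(\left(-4 - 3\right)^{2},-3 \right)} = \left(-50 + 2 \cdot 5\right) 2 = \left(-50 + 10\right) 2 = \left(-40\right) 2 = -80$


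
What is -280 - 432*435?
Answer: -188200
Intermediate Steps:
-280 - 432*435 = -280 - 187920 = -188200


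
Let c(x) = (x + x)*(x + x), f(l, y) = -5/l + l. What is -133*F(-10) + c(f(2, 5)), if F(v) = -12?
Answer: 1597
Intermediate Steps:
f(l, y) = l - 5/l
c(x) = 4*x² (c(x) = (2*x)*(2*x) = 4*x²)
-133*F(-10) + c(f(2, 5)) = -133*(-12) + 4*(2 - 5/2)² = 1596 + 4*(2 - 5*½)² = 1596 + 4*(2 - 5/2)² = 1596 + 4*(-½)² = 1596 + 4*(¼) = 1596 + 1 = 1597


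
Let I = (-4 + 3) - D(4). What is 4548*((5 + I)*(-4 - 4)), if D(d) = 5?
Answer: 36384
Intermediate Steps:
I = -6 (I = (-4 + 3) - 1*5 = -1 - 5 = -6)
4548*((5 + I)*(-4 - 4)) = 4548*((5 - 6)*(-4 - 4)) = 4548*(-1*(-8)) = 4548*8 = 36384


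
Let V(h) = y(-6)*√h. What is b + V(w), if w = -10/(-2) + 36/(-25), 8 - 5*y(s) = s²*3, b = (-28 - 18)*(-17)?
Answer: 782 - 4*√89 ≈ 744.26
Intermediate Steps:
b = 782 (b = -46*(-17) = 782)
y(s) = 8/5 - 3*s²/5 (y(s) = 8/5 - s²*3/5 = 8/5 - 3*s²/5)
w = 89/25 (w = -10*(-½) + 36*(-1/25) = 5 - 36/25 = 89/25 ≈ 3.5600)
V(h) = -20*√h (V(h) = (8/5 - ⅗*(-6)²)*√h = (8/5 - ⅗*36)*√h = (8/5 - 108/5)*√h = -20*√h)
b + V(w) = 782 - 4*√89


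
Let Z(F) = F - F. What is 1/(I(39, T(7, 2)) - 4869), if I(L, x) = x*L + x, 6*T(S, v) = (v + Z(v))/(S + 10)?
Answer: -51/248279 ≈ -0.00020541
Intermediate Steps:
Z(F) = 0
T(S, v) = v/(6*(10 + S)) (T(S, v) = ((v + 0)/(S + 10))/6 = (v/(10 + S))/6 = v/(6*(10 + S)))
I(L, x) = x + L*x (I(L, x) = L*x + x = x + L*x)
1/(I(39, T(7, 2)) - 4869) = 1/(((⅙)*2/(10 + 7))*(1 + 39) - 4869) = 1/(((⅙)*2/17)*40 - 4869) = 1/(((⅙)*2*(1/17))*40 - 4869) = 1/((1/51)*40 - 4869) = 1/(40/51 - 4869) = 1/(-248279/51) = -51/248279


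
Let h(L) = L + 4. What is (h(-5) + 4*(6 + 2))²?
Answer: 961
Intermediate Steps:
h(L) = 4 + L
(h(-5) + 4*(6 + 2))² = ((4 - 5) + 4*(6 + 2))² = (-1 + 4*8)² = (-1 + 32)² = 31² = 961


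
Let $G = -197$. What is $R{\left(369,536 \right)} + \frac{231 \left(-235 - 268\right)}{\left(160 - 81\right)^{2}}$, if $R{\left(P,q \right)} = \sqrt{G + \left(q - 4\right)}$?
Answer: $- \frac{116193}{6241} + \sqrt{335} \approx -0.31468$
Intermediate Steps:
$R{\left(P,q \right)} = \sqrt{-201 + q}$ ($R{\left(P,q \right)} = \sqrt{-197 + \left(q - 4\right)} = \sqrt{-197 + \left(-4 + q\right)} = \sqrt{-201 + q}$)
$R{\left(369,536 \right)} + \frac{231 \left(-235 - 268\right)}{\left(160 - 81\right)^{2}} = \sqrt{-201 + 536} + \frac{231 \left(-235 - 268\right)}{\left(160 - 81\right)^{2}} = \sqrt{335} + \frac{231 \left(-503\right)}{79^{2}} = \sqrt{335} - \frac{116193}{6241} = - \frac{116193}{6241} + \sqrt{335}$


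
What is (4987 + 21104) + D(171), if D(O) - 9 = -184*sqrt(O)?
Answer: 26100 - 552*sqrt(19) ≈ 23694.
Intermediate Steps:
D(O) = 9 - 184*sqrt(O)
(4987 + 21104) + D(171) = (4987 + 21104) + (9 - 552*sqrt(19)) = 26091 + (9 - 552*sqrt(19)) = 26100 - 552*sqrt(19)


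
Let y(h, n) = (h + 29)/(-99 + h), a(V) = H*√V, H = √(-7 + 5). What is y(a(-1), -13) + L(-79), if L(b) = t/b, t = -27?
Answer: 37606/774121 + 128*√2/9799 ≈ 0.067052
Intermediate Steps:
H = I*√2 (H = √(-2) = I*√2 ≈ 1.4142*I)
L(b) = -27/b
a(V) = I*√2*√V (a(V) = (I*√2)*√V = I*√2*√V)
y(h, n) = (29 + h)/(-99 + h)
y(a(-1), -13) + L(-79) = (29 + I*√2*√(-1))/(-99 + I*√2*√(-1)) - 27/(-79) = (29 + I*√2*I)/(-99 + I*√2*I) - 27*(-1/79) = (29 - √2)/(-99 - √2) + 27/79 = 27/79 + (29 - √2)/(-99 - √2)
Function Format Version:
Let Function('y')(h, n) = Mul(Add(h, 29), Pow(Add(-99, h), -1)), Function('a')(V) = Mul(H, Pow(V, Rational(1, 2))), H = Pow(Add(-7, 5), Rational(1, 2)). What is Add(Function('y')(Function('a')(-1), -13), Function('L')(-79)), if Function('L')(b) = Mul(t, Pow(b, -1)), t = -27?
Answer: Add(Rational(37606, 774121), Mul(Rational(128, 9799), Pow(2, Rational(1, 2)))) ≈ 0.067052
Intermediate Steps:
H = Mul(I, Pow(2, Rational(1, 2))) (H = Pow(-2, Rational(1, 2)) = Mul(I, Pow(2, Rational(1, 2))) ≈ Mul(1.4142, I))
Function('L')(b) = Mul(-27, Pow(b, -1))
Function('a')(V) = Mul(I, Pow(2, Rational(1, 2)), Pow(V, Rational(1, 2))) (Function('a')(V) = Mul(Mul(I, Pow(2, Rational(1, 2))), Pow(V, Rational(1, 2))) = Mul(I, Pow(2, Rational(1, 2)), Pow(V, Rational(1, 2))))
Function('y')(h, n) = Mul(Pow(Add(-99, h), -1), Add(29, h)) (Function('y')(h, n) = Mul(Add(29, h), Pow(Add(-99, h), -1)) = Mul(Pow(Add(-99, h), -1), Add(29, h)))
Add(Function('y')(Function('a')(-1), -13), Function('L')(-79)) = Add(Mul(Pow(Add(-99, Mul(I, Pow(2, Rational(1, 2)), Pow(-1, Rational(1, 2)))), -1), Add(29, Mul(I, Pow(2, Rational(1, 2)), Pow(-1, Rational(1, 2))))), Mul(-27, Pow(-79, -1))) = Add(Mul(Pow(Add(-99, Mul(I, Pow(2, Rational(1, 2)), I)), -1), Add(29, Mul(I, Pow(2, Rational(1, 2)), I))), Mul(-27, Rational(-1, 79))) = Add(Mul(Pow(Add(-99, Mul(-1, Pow(2, Rational(1, 2)))), -1), Add(29, Mul(-1, Pow(2, Rational(1, 2))))), Rational(27, 79)) = Add(Rational(27, 79), Mul(Pow(Add(-99, Mul(-1, Pow(2, Rational(1, 2)))), -1), Add(29, Mul(-1, Pow(2, Rational(1, 2))))))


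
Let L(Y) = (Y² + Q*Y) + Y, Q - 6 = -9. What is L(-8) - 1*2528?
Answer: -2448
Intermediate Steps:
Q = -3 (Q = 6 - 9 = -3)
L(Y) = Y² - 2*Y (L(Y) = (Y² - 3*Y) + Y = Y² - 2*Y)
L(-8) - 1*2528 = -8*(-2 - 8) - 1*2528 = -8*(-10) - 2528 = 80 - 2528 = -2448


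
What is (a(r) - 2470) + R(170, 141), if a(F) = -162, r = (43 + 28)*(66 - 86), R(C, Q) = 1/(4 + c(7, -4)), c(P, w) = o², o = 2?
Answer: -21055/8 ≈ -2631.9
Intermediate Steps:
c(P, w) = 4 (c(P, w) = 2² = 4)
R(C, Q) = ⅛ (R(C, Q) = 1/(4 + 4) = 1/8 = ⅛)
r = -1420 (r = 71*(-20) = -1420)
(a(r) - 2470) + R(170, 141) = (-162 - 2470) + ⅛ = -2632 + ⅛ = -21055/8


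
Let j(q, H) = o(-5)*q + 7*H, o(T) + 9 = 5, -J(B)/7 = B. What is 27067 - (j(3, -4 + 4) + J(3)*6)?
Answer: 27205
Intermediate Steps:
J(B) = -7*B
o(T) = -4 (o(T) = -9 + 5 = -4)
j(q, H) = -4*q + 7*H
27067 - (j(3, -4 + 4) + J(3)*6) = 27067 - ((-4*3 + 7*(-4 + 4)) - 7*3*6) = 27067 - ((-12 + 7*0) - 21*6) = 27067 - ((-12 + 0) - 126) = 27067 - (-12 - 126) = 27067 - 1*(-138) = 27067 + 138 = 27205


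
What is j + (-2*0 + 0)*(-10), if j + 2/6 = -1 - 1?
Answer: -7/3 ≈ -2.3333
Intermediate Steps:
j = -7/3 (j = -⅓ + (-1 - 1) = -⅓ - 2 = -7/3 ≈ -2.3333)
j + (-2*0 + 0)*(-10) = -7/3 + (-2*0 + 0)*(-10) = -7/3 + (0 + 0)*(-10) = -7/3 + 0*(-10) = -7/3 + 0 = -7/3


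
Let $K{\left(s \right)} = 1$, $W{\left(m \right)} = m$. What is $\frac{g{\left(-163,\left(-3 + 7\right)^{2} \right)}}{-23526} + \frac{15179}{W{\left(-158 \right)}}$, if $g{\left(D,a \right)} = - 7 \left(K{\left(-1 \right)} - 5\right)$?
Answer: $- \frac{178552789}{1858554} \approx -96.071$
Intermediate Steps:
$g{\left(D,a \right)} = 28$ ($g{\left(D,a \right)} = - 7 \left(1 - 5\right) = \left(-7\right) \left(-4\right) = 28$)
$\frac{g{\left(-163,\left(-3 + 7\right)^{2} \right)}}{-23526} + \frac{15179}{W{\left(-158 \right)}} = \frac{28}{-23526} + \frac{15179}{-158} = 28 \left(- \frac{1}{23526}\right) + 15179 \left(- \frac{1}{158}\right) = - \frac{14}{11763} - \frac{15179}{158} = - \frac{178552789}{1858554}$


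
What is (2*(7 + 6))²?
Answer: 676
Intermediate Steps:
(2*(7 + 6))² = (2*13)² = 26² = 676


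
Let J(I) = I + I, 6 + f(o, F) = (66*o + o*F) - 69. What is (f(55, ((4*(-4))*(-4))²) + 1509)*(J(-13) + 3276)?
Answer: 748618000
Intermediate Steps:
f(o, F) = -75 + 66*o + F*o (f(o, F) = -6 + ((66*o + o*F) - 69) = -6 + ((66*o + F*o) - 69) = -6 + (-69 + 66*o + F*o) = -75 + 66*o + F*o)
J(I) = 2*I
(f(55, ((4*(-4))*(-4))²) + 1509)*(J(-13) + 3276) = ((-75 + 66*55 + ((4*(-4))*(-4))²*55) + 1509)*(2*(-13) + 3276) = ((-75 + 3630 + (-16*(-4))²*55) + 1509)*(-26 + 3276) = ((-75 + 3630 + 64²*55) + 1509)*3250 = ((-75 + 3630 + 4096*55) + 1509)*3250 = ((-75 + 3630 + 225280) + 1509)*3250 = (228835 + 1509)*3250 = 230344*3250 = 748618000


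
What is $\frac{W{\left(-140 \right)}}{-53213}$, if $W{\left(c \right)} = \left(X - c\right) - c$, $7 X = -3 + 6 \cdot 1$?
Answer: $- \frac{1963}{372491} \approx -0.0052699$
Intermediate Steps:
$X = \frac{3}{7}$ ($X = \frac{-3 + 6 \cdot 1}{7} = \frac{-3 + 6}{7} = \frac{1}{7} \cdot 3 = \frac{3}{7} \approx 0.42857$)
$W{\left(c \right)} = \frac{3}{7} - 2 c$ ($W{\left(c \right)} = \left(\frac{3}{7} - c\right) - c = \frac{3}{7} - 2 c$)
$\frac{W{\left(-140 \right)}}{-53213} = \frac{\frac{3}{7} - -280}{-53213} = \left(\frac{3}{7} + 280\right) \left(- \frac{1}{53213}\right) = \frac{1963}{7} \left(- \frac{1}{53213}\right) = - \frac{1963}{372491}$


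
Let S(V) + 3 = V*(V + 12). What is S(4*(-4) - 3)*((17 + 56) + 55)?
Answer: 16640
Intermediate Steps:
S(V) = -3 + V*(12 + V) (S(V) = -3 + V*(V + 12) = -3 + V*(12 + V))
S(4*(-4) - 3)*((17 + 56) + 55) = (-3 + (4*(-4) - 3)² + 12*(4*(-4) - 3))*((17 + 56) + 55) = (-3 + (-16 - 3)² + 12*(-16 - 3))*(73 + 55) = (-3 + (-19)² + 12*(-19))*128 = (-3 + 361 - 228)*128 = 130*128 = 16640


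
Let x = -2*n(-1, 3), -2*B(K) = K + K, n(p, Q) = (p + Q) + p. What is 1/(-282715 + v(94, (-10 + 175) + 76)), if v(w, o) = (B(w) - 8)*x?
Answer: -1/282511 ≈ -3.5397e-6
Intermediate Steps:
n(p, Q) = Q + 2*p (n(p, Q) = (Q + p) + p = Q + 2*p)
B(K) = -K (B(K) = -(K + K)/2 = -K)
x = -2 (x = -2*(3 + 2*(-1)) = -2*(3 - 2) = -2*1 = -2)
v(w, o) = 16 + 2*w (v(w, o) = (-w - 8)*(-2) = (-8 - w)*(-2) = 16 + 2*w)
1/(-282715 + v(94, (-10 + 175) + 76)) = 1/(-282715 + (16 + 2*94)) = 1/(-282715 + (16 + 188)) = 1/(-282715 + 204) = 1/(-282511) = -1/282511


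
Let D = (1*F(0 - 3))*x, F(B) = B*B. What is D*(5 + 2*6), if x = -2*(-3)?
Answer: 918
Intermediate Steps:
F(B) = B²
x = 6
D = 54 (D = (1*(0 - 3)²)*6 = (1*(-3)²)*6 = (1*9)*6 = 9*6 = 54)
D*(5 + 2*6) = 54*(5 + 2*6) = 54*(5 + 12) = 54*17 = 918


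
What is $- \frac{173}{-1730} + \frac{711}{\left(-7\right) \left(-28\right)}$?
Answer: $\frac{3653}{980} \approx 3.7276$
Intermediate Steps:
$- \frac{173}{-1730} + \frac{711}{\left(-7\right) \left(-28\right)} = \left(-173\right) \left(- \frac{1}{1730}\right) + \frac{711}{196} = \frac{1}{10} + 711 \cdot \frac{1}{196} = \frac{1}{10} + \frac{711}{196} = \frac{3653}{980}$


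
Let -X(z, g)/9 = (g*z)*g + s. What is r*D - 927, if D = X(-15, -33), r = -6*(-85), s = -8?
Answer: 75013443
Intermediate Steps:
X(z, g) = 72 - 9*z*g² (X(z, g) = -9*((g*z)*g - 8) = -9*(z*g² - 8) = -9*(-8 + z*g²) = 72 - 9*z*g²)
r = 510
D = 147087 (D = 72 - 9*(-15)*(-33)² = 72 - 9*(-15)*1089 = 72 + 147015 = 147087)
r*D - 927 = 510*147087 - 927 = 75014370 - 927 = 75013443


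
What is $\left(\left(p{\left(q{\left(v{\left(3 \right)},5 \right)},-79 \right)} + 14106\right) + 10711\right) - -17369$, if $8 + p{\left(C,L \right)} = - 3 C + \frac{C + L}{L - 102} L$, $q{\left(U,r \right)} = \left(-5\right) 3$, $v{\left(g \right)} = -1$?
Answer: $\frac{7634937}{181} \approx 42182.0$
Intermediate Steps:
$q{\left(U,r \right)} = -15$
$p{\left(C,L \right)} = -8 - 3 C + \frac{L \left(C + L\right)}{-102 + L}$ ($p{\left(C,L \right)} = -8 - \left(3 C - \frac{C + L}{L - 102} L\right) = -8 - \left(3 C - \frac{C + L}{-102 + L} L\right) = -8 - \left(3 C - \frac{L \left(C + L\right)}{-102 + L}\right) = -8 - 3 C + \frac{L \left(C + L\right)}{-102 + L}$)
$\left(\left(p{\left(q{\left(v{\left(3 \right)},5 \right)},-79 \right)} + 14106\right) + 10711\right) - -17369 = \left(\left(\frac{816 + \left(-79\right)^{2} - -632 + 306 \left(-15\right) - \left(-30\right) \left(-79\right)}{-102 - 79} + 14106\right) + 10711\right) - -17369 = \left(\left(\frac{816 + 6241 + 632 - 4590 - 2370}{-181} + 14106\right) + 10711\right) + 17369 = \left(\left(\left(- \frac{1}{181}\right) 729 + 14106\right) + 10711\right) + 17369 = \left(\left(- \frac{729}{181} + 14106\right) + 10711\right) + 17369 = \left(\frac{2552457}{181} + 10711\right) + 17369 = \frac{4491148}{181} + 17369 = \frac{7634937}{181}$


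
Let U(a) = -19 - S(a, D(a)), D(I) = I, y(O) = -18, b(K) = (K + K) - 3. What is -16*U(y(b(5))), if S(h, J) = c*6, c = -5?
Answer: -176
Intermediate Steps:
b(K) = -3 + 2*K (b(K) = 2*K - 3 = -3 + 2*K)
S(h, J) = -30 (S(h, J) = -5*6 = -30)
U(a) = 11 (U(a) = -19 - 1*(-30) = -19 + 30 = 11)
-16*U(y(b(5))) = -16*11 = -176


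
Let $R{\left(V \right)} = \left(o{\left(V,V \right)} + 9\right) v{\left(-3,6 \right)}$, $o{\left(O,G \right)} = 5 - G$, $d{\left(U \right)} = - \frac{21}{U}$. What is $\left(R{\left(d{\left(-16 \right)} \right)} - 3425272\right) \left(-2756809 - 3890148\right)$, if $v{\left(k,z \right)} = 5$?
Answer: $\frac{364275424495509}{16} \approx 2.2767 \cdot 10^{13}$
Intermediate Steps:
$R{\left(V \right)} = 70 - 5 V$ ($R{\left(V \right)} = \left(\left(5 - V\right) + 9\right) 5 = \left(14 - V\right) 5 = 70 - 5 V$)
$\left(R{\left(d{\left(-16 \right)} \right)} - 3425272\right) \left(-2756809 - 3890148\right) = \left(\left(70 - 5 \left(- \frac{21}{-16}\right)\right) - 3425272\right) \left(-2756809 - 3890148\right) = \left(\left(70 - 5 \left(\left(-21\right) \left(- \frac{1}{16}\right)\right)\right) - 3425272\right) \left(-6646957\right) = \left(\left(70 - \frac{105}{16}\right) - 3425272\right) \left(-6646957\right) = \left(\frac{1015}{16} - 3425272\right) \left(-6646957\right) = \left(- \frac{54803337}{16}\right) \left(-6646957\right) = \frac{364275424495509}{16}$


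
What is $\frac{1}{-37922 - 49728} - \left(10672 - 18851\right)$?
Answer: $\frac{716889349}{87650} \approx 8179.0$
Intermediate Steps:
$\frac{1}{-37922 - 49728} - \left(10672 - 18851\right) = \frac{1}{-87650} - \left(10672 - 18851\right) = - \frac{1}{87650} - -8179 = - \frac{1}{87650} + 8179 = \frac{716889349}{87650}$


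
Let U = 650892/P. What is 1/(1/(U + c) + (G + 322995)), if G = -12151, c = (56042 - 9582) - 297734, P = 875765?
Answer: 20005120338/6218471626265657 ≈ 3.2170e-6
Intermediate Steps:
c = -251274 (c = 46460 - 297734 = -251274)
U = 59172/79615 (U = 650892/875765 = 650892*(1/875765) = 59172/79615 ≈ 0.74323)
1/(1/(U + c) + (G + 322995)) = 1/(1/(59172/79615 - 251274) + (-12151 + 322995)) = 1/(1/(-20005120338/79615) + 310844) = 1/(-79615/20005120338 + 310844) = 1/(6218471626265657/20005120338) = 20005120338/6218471626265657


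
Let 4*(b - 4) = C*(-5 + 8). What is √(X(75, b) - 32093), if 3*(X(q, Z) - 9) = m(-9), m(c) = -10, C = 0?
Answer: I*√288786/3 ≈ 179.13*I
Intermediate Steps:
b = 4 (b = 4 + (0*(-5 + 8))/4 = 4 + (0*3)/4 = 4 + (¼)*0 = 4 + 0 = 4)
X(q, Z) = 17/3 (X(q, Z) = 9 + (⅓)*(-10) = 9 - 10/3 = 17/3)
√(X(75, b) - 32093) = √(17/3 - 32093) = √(-96262/3) = I*√288786/3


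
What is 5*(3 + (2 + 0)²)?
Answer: 35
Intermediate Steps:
5*(3 + (2 + 0)²) = 5*(3 + 2²) = 5*(3 + 4) = 5*7 = 35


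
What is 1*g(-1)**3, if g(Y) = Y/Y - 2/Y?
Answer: 27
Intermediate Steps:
g(Y) = 1 - 2/Y
1*g(-1)**3 = 1*((-2 - 1)/(-1))**3 = 1*(-1*(-3))**3 = 1*3**3 = 1*27 = 27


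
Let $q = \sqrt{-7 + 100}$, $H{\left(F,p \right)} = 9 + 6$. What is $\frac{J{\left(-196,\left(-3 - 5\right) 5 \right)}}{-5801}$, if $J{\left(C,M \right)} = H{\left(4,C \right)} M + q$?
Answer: $\frac{600}{5801} - \frac{\sqrt{93}}{5801} \approx 0.10177$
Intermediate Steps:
$H{\left(F,p \right)} = 15$
$q = \sqrt{93} \approx 9.6436$
$J{\left(C,M \right)} = \sqrt{93} + 15 M$ ($J{\left(C,M \right)} = 15 M + \sqrt{93} = \sqrt{93} + 15 M$)
$\frac{J{\left(-196,\left(-3 - 5\right) 5 \right)}}{-5801} = \frac{\sqrt{93} + 15 \left(-3 - 5\right) 5}{-5801} = \left(\sqrt{93} + 15 \left(\left(-8\right) 5\right)\right) \left(- \frac{1}{5801}\right) = \left(\sqrt{93} + 15 \left(-40\right)\right) \left(- \frac{1}{5801}\right) = \left(\sqrt{93} - 600\right) \left(- \frac{1}{5801}\right) = \left(-600 + \sqrt{93}\right) \left(- \frac{1}{5801}\right) = \frac{600}{5801} - \frac{\sqrt{93}}{5801}$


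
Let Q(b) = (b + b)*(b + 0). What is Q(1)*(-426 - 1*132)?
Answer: -1116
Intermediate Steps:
Q(b) = 2*b² (Q(b) = (2*b)*b = 2*b²)
Q(1)*(-426 - 1*132) = (2*1²)*(-426 - 1*132) = (2*1)*(-426 - 132) = 2*(-558) = -1116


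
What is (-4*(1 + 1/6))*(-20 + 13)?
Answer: 98/3 ≈ 32.667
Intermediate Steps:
(-4*(1 + 1/6))*(-20 + 13) = -4*(1 + ⅙)*(-7) = -4*7/6*(-7) = -14/3*(-7) = 98/3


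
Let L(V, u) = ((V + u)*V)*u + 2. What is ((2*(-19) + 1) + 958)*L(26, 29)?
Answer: 38195712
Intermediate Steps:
L(V, u) = 2 + V*u*(V + u) (L(V, u) = (V*(V + u))*u + 2 = V*u*(V + u) + 2 = 2 + V*u*(V + u))
((2*(-19) + 1) + 958)*L(26, 29) = ((2*(-19) + 1) + 958)*(2 + 26*29**2 + 29*26**2) = ((-38 + 1) + 958)*(2 + 26*841 + 29*676) = (-37 + 958)*(2 + 21866 + 19604) = 921*41472 = 38195712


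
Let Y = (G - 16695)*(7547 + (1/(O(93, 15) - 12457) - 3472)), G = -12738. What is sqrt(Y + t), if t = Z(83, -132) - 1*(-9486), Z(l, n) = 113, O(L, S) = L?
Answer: I*sqrt(4583374851419221)/6182 ≈ 10951.0*I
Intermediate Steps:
t = 9599 (t = 113 - 1*(-9486) = 113 + 9486 = 9599)
Y = -1482931639467/12364 (Y = (-12738 - 16695)*(7547 + (1/(93 - 12457) - 3472)) = -29433*(7547 + (1/(-12364) - 3472)) = -29433*(7547 + (-1/12364 - 3472)) = -29433*(7547 - 42927809/12364) = -29433*50383299/12364 = -1482931639467/12364 ≈ -1.1994e+8)
sqrt(Y + t) = sqrt(-1482931639467/12364 + 9599) = sqrt(-1482812957431/12364) = I*sqrt(4583374851419221)/6182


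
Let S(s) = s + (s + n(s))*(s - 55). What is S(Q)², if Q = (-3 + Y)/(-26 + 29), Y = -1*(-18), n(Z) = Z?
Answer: 245025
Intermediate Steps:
Y = 18
Q = 5 (Q = (-3 + 18)/(-26 + 29) = 15/3 = 15*(⅓) = 5)
S(s) = s + 2*s*(-55 + s) (S(s) = s + (s + s)*(s - 55) = s + (2*s)*(-55 + s) = s + 2*s*(-55 + s))
S(Q)² = (5*(-109 + 2*5))² = (5*(-109 + 10))² = (5*(-99))² = (-495)² = 245025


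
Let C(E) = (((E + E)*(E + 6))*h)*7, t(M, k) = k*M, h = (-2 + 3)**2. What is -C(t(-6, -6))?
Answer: -21168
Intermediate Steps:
h = 1 (h = 1**2 = 1)
t(M, k) = M*k
C(E) = 14*E*(6 + E) (C(E) = (((E + E)*(E + 6))*1)*7 = (((2*E)*(6 + E))*1)*7 = ((2*E*(6 + E))*1)*7 = (2*E*(6 + E))*7 = 14*E*(6 + E))
-C(t(-6, -6)) = -14*(-6*(-6))*(6 - 6*(-6)) = -14*36*(6 + 36) = -14*36*42 = -1*21168 = -21168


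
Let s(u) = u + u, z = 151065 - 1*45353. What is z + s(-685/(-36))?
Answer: 1903501/18 ≈ 1.0575e+5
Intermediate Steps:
z = 105712 (z = 151065 - 45353 = 105712)
s(u) = 2*u
z + s(-685/(-36)) = 105712 + 2*(-685/(-36)) = 105712 + 2*(-685*(-1/36)) = 105712 + 2*(685/36) = 105712 + 685/18 = 1903501/18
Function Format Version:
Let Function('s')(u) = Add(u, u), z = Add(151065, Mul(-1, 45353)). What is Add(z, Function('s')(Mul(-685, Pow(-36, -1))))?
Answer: Rational(1903501, 18) ≈ 1.0575e+5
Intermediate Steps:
z = 105712 (z = Add(151065, -45353) = 105712)
Function('s')(u) = Mul(2, u)
Add(z, Function('s')(Mul(-685, Pow(-36, -1)))) = Add(105712, Mul(2, Mul(-685, Pow(-36, -1)))) = Add(105712, Mul(2, Mul(-685, Rational(-1, 36)))) = Add(105712, Mul(2, Rational(685, 36))) = Add(105712, Rational(685, 18)) = Rational(1903501, 18)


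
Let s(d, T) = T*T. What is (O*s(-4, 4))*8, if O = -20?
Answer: -2560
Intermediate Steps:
s(d, T) = T**2
(O*s(-4, 4))*8 = -20*4**2*8 = -20*16*8 = -320*8 = -2560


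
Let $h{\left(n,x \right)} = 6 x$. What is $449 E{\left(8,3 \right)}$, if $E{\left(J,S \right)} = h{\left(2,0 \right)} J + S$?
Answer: $1347$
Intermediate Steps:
$E{\left(J,S \right)} = S$ ($E{\left(J,S \right)} = 6 \cdot 0 J + S = 0 J + S = 0 + S = S$)
$449 E{\left(8,3 \right)} = 449 \cdot 3 = 1347$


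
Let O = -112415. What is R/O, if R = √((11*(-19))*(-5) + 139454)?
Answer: -3*√15611/112415 ≈ -0.0033344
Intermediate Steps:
R = 3*√15611 (R = √(-209*(-5) + 139454) = √(1045 + 139454) = √140499 = 3*√15611 ≈ 374.83)
R/O = (3*√15611)/(-112415) = (3*√15611)*(-1/112415) = -3*√15611/112415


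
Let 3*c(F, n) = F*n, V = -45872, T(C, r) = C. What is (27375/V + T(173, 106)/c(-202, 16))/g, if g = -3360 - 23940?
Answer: 2339241/84321910400 ≈ 2.7742e-5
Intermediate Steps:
g = -27300
c(F, n) = F*n/3 (c(F, n) = (F*n)/3 = F*n/3)
(27375/V + T(173, 106)/c(-202, 16))/g = (27375/(-45872) + 173/(((⅓)*(-202)*16)))/(-27300) = (27375*(-1/45872) + 173/(-3232/3))*(-1/27300) = (-27375/45872 + 173*(-3/3232))*(-1/27300) = (-27375/45872 - 519/3232)*(-1/27300) = -7017723/9266144*(-1/27300) = 2339241/84321910400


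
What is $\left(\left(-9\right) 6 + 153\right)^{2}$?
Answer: $9801$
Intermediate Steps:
$\left(\left(-9\right) 6 + 153\right)^{2} = \left(-54 + 153\right)^{2} = 99^{2} = 9801$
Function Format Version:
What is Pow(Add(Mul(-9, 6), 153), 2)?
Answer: 9801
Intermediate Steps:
Pow(Add(Mul(-9, 6), 153), 2) = Pow(Add(-54, 153), 2) = Pow(99, 2) = 9801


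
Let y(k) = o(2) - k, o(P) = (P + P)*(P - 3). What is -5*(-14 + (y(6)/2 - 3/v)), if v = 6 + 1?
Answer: 680/7 ≈ 97.143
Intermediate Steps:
o(P) = 2*P*(-3 + P) (o(P) = (2*P)*(-3 + P) = 2*P*(-3 + P))
v = 7
y(k) = -4 - k (y(k) = 2*2*(-3 + 2) - k = 2*2*(-1) - k = -4 - k)
-5*(-14 + (y(6)/2 - 3/v)) = -5*(-14 + ((-4 - 1*6)/2 - 3/7)) = -5*(-14 + ((-4 - 6)*(1/2) - 3*1/7)) = -5*(-14 + (-10*1/2 - 3/7)) = -5*(-14 + (-5 - 3/7)) = -5*(-14 - 38/7) = -5*(-136/7) = 680/7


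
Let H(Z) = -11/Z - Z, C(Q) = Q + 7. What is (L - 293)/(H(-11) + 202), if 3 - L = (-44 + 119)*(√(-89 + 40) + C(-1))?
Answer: -370/107 - 525*I/214 ≈ -3.4579 - 2.4533*I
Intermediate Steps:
C(Q) = 7 + Q
H(Z) = -Z - 11/Z
L = -447 - 525*I (L = 3 - (-44 + 119)*(√(-89 + 40) + (7 - 1)) = 3 - 75*(√(-49) + 6) = 3 - 75*(7*I + 6) = 3 - 75*(6 + 7*I) = 3 - (450 + 525*I) = 3 + (-450 - 525*I) = -447 - 525*I ≈ -447.0 - 525.0*I)
(L - 293)/(H(-11) + 202) = ((-447 - 525*I) - 293)/((-1*(-11) - 11/(-11)) + 202) = (-740 - 525*I)/((11 - 11*(-1/11)) + 202) = (-740 - 525*I)/((11 + 1) + 202) = (-740 - 525*I)/(12 + 202) = (-740 - 525*I)/214 = (-740 - 525*I)*(1/214) = -370/107 - 525*I/214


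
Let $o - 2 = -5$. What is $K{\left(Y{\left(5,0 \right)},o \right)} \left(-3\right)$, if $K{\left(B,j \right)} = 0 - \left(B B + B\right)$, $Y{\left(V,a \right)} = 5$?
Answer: $90$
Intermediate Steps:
$o = -3$ ($o = 2 - 5 = -3$)
$K{\left(B,j \right)} = - B - B^{2}$ ($K{\left(B,j \right)} = 0 - \left(B^{2} + B\right) = 0 - \left(B + B^{2}\right) = - B - B^{2}$)
$K{\left(Y{\left(5,0 \right)},o \right)} \left(-3\right) = \left(-1\right) 5 \left(1 + 5\right) \left(-3\right) = \left(-1\right) 5 \cdot 6 \left(-3\right) = \left(-30\right) \left(-3\right) = 90$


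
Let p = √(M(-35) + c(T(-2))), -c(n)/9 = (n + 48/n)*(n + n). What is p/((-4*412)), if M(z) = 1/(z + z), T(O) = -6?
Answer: -I*√7408870/115360 ≈ -0.023595*I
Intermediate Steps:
M(z) = 1/(2*z)
c(n) = -18*n*(n + 48/n) (c(n) = -9*(n + 48/n)*(n + n) = -9*(n + 48/n)*2*n = -18*n*(n + 48/n))
p = I*√7408870/70 (p = √((½)/(-35) + (-864 - 18*(-6)²)) = √((½)*(-1/35) + (-864 - 18*36)) = √(-1/70 + (-864 - 648)) = √(-1/70 - 1512) = √(-105841/70) = I*√7408870/70 ≈ 38.885*I)
p/((-4*412)) = (I*√7408870/70)/((-4*412)) = (I*√7408870/70)/(-1648) = (I*√7408870/70)*(-1/1648) = -I*√7408870/115360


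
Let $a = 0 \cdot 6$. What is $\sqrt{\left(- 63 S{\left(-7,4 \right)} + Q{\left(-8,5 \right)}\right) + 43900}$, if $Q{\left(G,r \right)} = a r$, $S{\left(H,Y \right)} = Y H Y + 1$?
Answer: $\sqrt{50893} \approx 225.59$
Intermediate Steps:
$a = 0$
$S{\left(H,Y \right)} = 1 + H Y^{2}$ ($S{\left(H,Y \right)} = H Y Y + 1 = H Y^{2} + 1 = 1 + H Y^{2}$)
$Q{\left(G,r \right)} = 0$ ($Q{\left(G,r \right)} = 0 r = 0$)
$\sqrt{\left(- 63 S{\left(-7,4 \right)} + Q{\left(-8,5 \right)}\right) + 43900} = \sqrt{\left(- 63 \left(1 - 7 \cdot 4^{2}\right) + 0\right) + 43900} = \sqrt{\left(- 63 \left(1 - 112\right) + 0\right) + 43900} = \sqrt{\left(\left(-63\right) \left(-111\right) + 0\right) + 43900} = \sqrt{\left(6993 + 0\right) + 43900} = \sqrt{6993 + 43900} = \sqrt{50893}$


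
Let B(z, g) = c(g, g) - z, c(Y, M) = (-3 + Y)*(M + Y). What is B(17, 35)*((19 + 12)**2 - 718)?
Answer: 540189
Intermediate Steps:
B(z, g) = -z - 6*g + 2*g**2 (B(z, g) = (g**2 - 3*g - 3*g + g*g) - z = (g**2 - 3*g - 3*g + g**2) - z = (-6*g + 2*g**2) - z = -z - 6*g + 2*g**2)
B(17, 35)*((19 + 12)**2 - 718) = (-1*17 - 6*35 + 2*35**2)*((19 + 12)**2 - 718) = (-17 - 210 + 2*1225)*(31**2 - 718) = (-17 - 210 + 2450)*(961 - 718) = 2223*243 = 540189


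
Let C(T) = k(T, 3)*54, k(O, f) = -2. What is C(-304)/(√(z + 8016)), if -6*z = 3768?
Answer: -54*√1847/1847 ≈ -1.2565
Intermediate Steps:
z = -628 (z = -⅙*3768 = -628)
C(T) = -108 (C(T) = -2*54 = -108)
C(-304)/(√(z + 8016)) = -108/√(-628 + 8016) = -108*√1847/3694 = -54*√1847/1847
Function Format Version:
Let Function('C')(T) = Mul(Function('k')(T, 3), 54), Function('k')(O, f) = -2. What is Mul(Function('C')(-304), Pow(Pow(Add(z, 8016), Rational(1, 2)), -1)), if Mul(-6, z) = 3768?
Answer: Mul(Rational(-54, 1847), Pow(1847, Rational(1, 2))) ≈ -1.2565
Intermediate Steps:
z = -628 (z = Mul(Rational(-1, 6), 3768) = -628)
Function('C')(T) = -108 (Function('C')(T) = Mul(-2, 54) = -108)
Mul(Function('C')(-304), Pow(Pow(Add(z, 8016), Rational(1, 2)), -1)) = Mul(-108, Pow(Pow(Add(-628, 8016), Rational(1, 2)), -1)) = Mul(-108, Pow(Pow(7388, Rational(1, 2)), -1)) = Mul(-108, Pow(Mul(2, Pow(1847, Rational(1, 2))), -1)) = Mul(-108, Mul(Rational(1, 3694), Pow(1847, Rational(1, 2)))) = Mul(Rational(-54, 1847), Pow(1847, Rational(1, 2)))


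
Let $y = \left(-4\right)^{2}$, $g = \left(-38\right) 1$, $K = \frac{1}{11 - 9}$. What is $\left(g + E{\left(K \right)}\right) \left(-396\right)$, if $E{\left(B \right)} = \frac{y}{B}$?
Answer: $2376$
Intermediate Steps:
$K = \frac{1}{2} \approx 0.5$
$g = -38$
$y = 16$
$E{\left(B \right)} = \frac{16}{B}$
$\left(g + E{\left(K \right)}\right) \left(-396\right) = \left(-38 + 16 \frac{1}{\frac{1}{2}}\right) \left(-396\right) = \left(-38 + 16 \cdot 2\right) \left(-396\right) = \left(-38 + 32\right) \left(-396\right) = \left(-6\right) \left(-396\right) = 2376$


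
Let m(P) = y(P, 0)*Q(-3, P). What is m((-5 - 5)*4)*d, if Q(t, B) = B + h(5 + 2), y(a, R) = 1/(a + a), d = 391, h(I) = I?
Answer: 12903/80 ≈ 161.29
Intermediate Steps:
y(a, R) = 1/(2*a)
Q(t, B) = 7 + B (Q(t, B) = B + (5 + 2) = B + 7 = 7 + B)
m(P) = (7 + P)/(2*P) (m(P) = (1/(2*P))*(7 + P) = (7 + P)/(2*P))
m((-5 - 5)*4)*d = ((7 + (-5 - 5)*4)/(2*(((-5 - 5)*4))))*391 = ((7 - 10*4)/(2*((-10*4))))*391 = ((½)*(7 - 40)/(-40))*391 = ((½)*(-1/40)*(-33))*391 = (33/80)*391 = 12903/80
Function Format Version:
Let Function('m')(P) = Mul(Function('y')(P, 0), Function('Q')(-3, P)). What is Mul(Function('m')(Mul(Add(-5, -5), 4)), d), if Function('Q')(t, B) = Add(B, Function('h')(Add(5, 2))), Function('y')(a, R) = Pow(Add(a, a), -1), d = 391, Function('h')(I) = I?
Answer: Rational(12903, 80) ≈ 161.29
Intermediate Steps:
Function('y')(a, R) = Mul(Rational(1, 2), Pow(a, -1)) (Function('y')(a, R) = Pow(Mul(2, a), -1) = Mul(Rational(1, 2), Pow(a, -1)))
Function('Q')(t, B) = Add(7, B) (Function('Q')(t, B) = Add(B, Add(5, 2)) = Add(B, 7) = Add(7, B))
Function('m')(P) = Mul(Rational(1, 2), Pow(P, -1), Add(7, P)) (Function('m')(P) = Mul(Mul(Rational(1, 2), Pow(P, -1)), Add(7, P)) = Mul(Rational(1, 2), Pow(P, -1), Add(7, P)))
Mul(Function('m')(Mul(Add(-5, -5), 4)), d) = Mul(Mul(Rational(1, 2), Pow(Mul(Add(-5, -5), 4), -1), Add(7, Mul(Add(-5, -5), 4))), 391) = Mul(Mul(Rational(1, 2), Pow(Mul(-10, 4), -1), Add(7, Mul(-10, 4))), 391) = Mul(Mul(Rational(1, 2), Pow(-40, -1), Add(7, -40)), 391) = Mul(Mul(Rational(1, 2), Rational(-1, 40), -33), 391) = Mul(Rational(33, 80), 391) = Rational(12903, 80)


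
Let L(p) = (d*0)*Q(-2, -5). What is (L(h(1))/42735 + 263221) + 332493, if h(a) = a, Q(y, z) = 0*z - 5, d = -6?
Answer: 595714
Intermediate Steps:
Q(y, z) = -5 (Q(y, z) = 0 - 5 = -5)
L(p) = 0 (L(p) = -6*0*(-5) = 0*(-5) = 0)
(L(h(1))/42735 + 263221) + 332493 = (0/42735 + 263221) + 332493 = (0*(1/42735) + 263221) + 332493 = (0 + 263221) + 332493 = 263221 + 332493 = 595714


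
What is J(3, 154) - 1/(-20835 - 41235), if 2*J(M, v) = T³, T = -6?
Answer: -6703559/62070 ≈ -108.00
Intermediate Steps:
J(M, v) = -108 (J(M, v) = (½)*(-6)³ = (½)*(-216) = -108)
J(3, 154) - 1/(-20835 - 41235) = -108 - 1/(-20835 - 41235) = -108 - 1/(-62070) = -108 - 1*(-1/62070) = -108 + 1/62070 = -6703559/62070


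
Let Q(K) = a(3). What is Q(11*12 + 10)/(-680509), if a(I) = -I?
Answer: 3/680509 ≈ 4.4085e-6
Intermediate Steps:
Q(K) = -3 (Q(K) = -1*3 = -3)
Q(11*12 + 10)/(-680509) = -3/(-680509) = -3*(-1/680509) = 3/680509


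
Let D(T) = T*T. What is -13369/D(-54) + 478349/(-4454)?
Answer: -727205605/6493932 ≈ -111.98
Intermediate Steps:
D(T) = T²
-13369/D(-54) + 478349/(-4454) = -13369/((-54)²) + 478349/(-4454) = -13369/2916 + 478349*(-1/4454) = -13369*1/2916 - 478349/4454 = -13369/2916 - 478349/4454 = -727205605/6493932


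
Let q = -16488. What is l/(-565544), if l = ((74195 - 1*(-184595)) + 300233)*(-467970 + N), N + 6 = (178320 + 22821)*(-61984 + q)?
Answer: 1102980646557018/70693 ≈ 1.5602e+10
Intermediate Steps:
N = -15783936558 (N = -6 + (178320 + 22821)*(-61984 - 16488) = -6 + 201141*(-78472) = -6 - 15783936552 = -15783936558)
l = -8823845172456144 (l = ((74195 - 1*(-184595)) + 300233)*(-467970 - 15783936558) = ((74195 + 184595) + 300233)*(-15784404528) = (258790 + 300233)*(-15784404528) = 559023*(-15784404528) = -8823845172456144)
l/(-565544) = -8823845172456144/(-565544) = -8823845172456144*(-1/565544) = 1102980646557018/70693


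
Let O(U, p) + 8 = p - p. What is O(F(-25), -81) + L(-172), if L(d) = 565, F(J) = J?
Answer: 557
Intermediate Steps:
O(U, p) = -8 (O(U, p) = -8 + (p - p) = -8 + 0 = -8)
O(F(-25), -81) + L(-172) = -8 + 565 = 557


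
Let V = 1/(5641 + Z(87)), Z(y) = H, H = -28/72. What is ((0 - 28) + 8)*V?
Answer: -360/101531 ≈ -0.0035457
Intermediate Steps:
H = -7/18 (H = -28*1/72 = -7/18 ≈ -0.38889)
Z(y) = -7/18
V = 18/101531 (V = 1/(5641 - 7/18) = 1/(101531/18) = 18/101531 ≈ 0.00017729)
((0 - 28) + 8)*V = ((0 - 28) + 8)*(18/101531) = (-28 + 8)*(18/101531) = -20*18/101531 = -360/101531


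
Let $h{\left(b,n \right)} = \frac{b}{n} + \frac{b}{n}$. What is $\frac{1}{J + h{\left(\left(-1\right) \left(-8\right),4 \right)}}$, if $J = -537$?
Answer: $- \frac{1}{533} \approx -0.0018762$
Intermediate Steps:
$h{\left(b,n \right)} = \frac{2 b}{n}$
$\frac{1}{J + h{\left(\left(-1\right) \left(-8\right),4 \right)}} = \frac{1}{-537 + \frac{2 \left(\left(-1\right) \left(-8\right)\right)}{4}} = \frac{1}{-537 + 2 \cdot 8 \cdot \frac{1}{4}} = \frac{1}{-537 + 4} = \frac{1}{-533} = - \frac{1}{533}$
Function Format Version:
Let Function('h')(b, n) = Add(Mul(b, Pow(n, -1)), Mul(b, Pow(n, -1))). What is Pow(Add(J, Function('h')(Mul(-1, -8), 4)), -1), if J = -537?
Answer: Rational(-1, 533) ≈ -0.0018762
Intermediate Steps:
Function('h')(b, n) = Mul(2, b, Pow(n, -1))
Pow(Add(J, Function('h')(Mul(-1, -8), 4)), -1) = Pow(Add(-537, Mul(2, Mul(-1, -8), Pow(4, -1))), -1) = Pow(Add(-537, Mul(2, 8, Rational(1, 4))), -1) = Pow(Add(-537, 4), -1) = Pow(-533, -1) = Rational(-1, 533)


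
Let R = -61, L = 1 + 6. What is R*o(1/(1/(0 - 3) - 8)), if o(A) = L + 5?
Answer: -732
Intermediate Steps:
L = 7
o(A) = 12 (o(A) = 7 + 5 = 12)
R*o(1/(1/(0 - 3) - 8)) = -61*12 = -732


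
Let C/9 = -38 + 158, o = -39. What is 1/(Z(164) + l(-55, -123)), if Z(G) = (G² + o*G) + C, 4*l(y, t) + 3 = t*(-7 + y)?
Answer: 4/93943 ≈ 4.2579e-5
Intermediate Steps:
l(y, t) = -¾ + t*(-7 + y)/4 (l(y, t) = -¾ + (t*(-7 + y))/4 = -¾ + t*(-7 + y)/4)
C = 1080 (C = 9*(-38 + 158) = 9*120 = 1080)
Z(G) = 1080 + G² - 39*G (Z(G) = (G² - 39*G) + 1080 = 1080 + G² - 39*G)
1/(Z(164) + l(-55, -123)) = 1/((1080 + 164² - 39*164) + (-¾ - 7/4*(-123) + (¼)*(-123)*(-55))) = 1/((1080 + 26896 - 6396) + (-¾ + 861/4 + 6765/4)) = 1/(21580 + 7623/4) = 1/(93943/4) = 4/93943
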